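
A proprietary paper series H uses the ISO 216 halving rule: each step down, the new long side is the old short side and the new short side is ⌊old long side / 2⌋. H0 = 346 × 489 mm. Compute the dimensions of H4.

H1 = 244 × 346 mm (from H0 by 1 halving).
H2: ⌊346/2⌋ × 244 = 173 × 244 mm
H3: ⌊244/2⌋ × 173 = 122 × 173 mm
H4: ⌊173/2⌋ × 122 = 86 × 122 mm

86 × 122 mm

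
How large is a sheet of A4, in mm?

210 × 297 mm

A0 = 841 × 1189 mm (A0 has area 1 m², aspect 1:√2).
A1: ⌊1189/2⌋ × 841 = 594 × 841 mm
A2: ⌊841/2⌋ × 594 = 420 × 594 mm
A3: ⌊594/2⌋ × 420 = 297 × 420 mm
A4: ⌊420/2⌋ × 297 = 210 × 297 mm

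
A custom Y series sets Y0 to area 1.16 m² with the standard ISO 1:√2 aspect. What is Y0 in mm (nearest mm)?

Let the short side be w mm. Then w · w√2 = 1.16 m² = 1,160,000 mm².
w² = 1,160,000/√2, so w ≈ 905.7 mm; long side = w√2 ≈ 1280.8 mm.

906 × 1281 mm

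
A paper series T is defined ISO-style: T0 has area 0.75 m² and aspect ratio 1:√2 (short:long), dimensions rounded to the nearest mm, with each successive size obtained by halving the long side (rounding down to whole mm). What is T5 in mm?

Let T0's short side be w mm. w · w√2 = 0.75 m² = 750,000 mm², so w ≈ 728.2 mm and w√2 ≈ 1029.9 mm → T0 = 728 × 1030 mm.
T1: ⌊1030/2⌋ × 728 = 515 × 728 mm
T2: ⌊728/2⌋ × 515 = 364 × 515 mm
T3: ⌊515/2⌋ × 364 = 257 × 364 mm
T4: ⌊364/2⌋ × 257 = 182 × 257 mm
T5: ⌊257/2⌋ × 182 = 128 × 182 mm

128 × 182 mm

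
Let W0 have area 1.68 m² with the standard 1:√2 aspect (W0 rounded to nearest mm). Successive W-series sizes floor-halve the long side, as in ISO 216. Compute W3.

Let W0's short side be w mm. w · w√2 = 1.68 m² = 1,680,000 mm², so w ≈ 1089.9 mm and w√2 ≈ 1541.4 mm → W0 = 1090 × 1541 mm.
W1: ⌊1541/2⌋ × 1090 = 770 × 1090 mm
W2: ⌊1090/2⌋ × 770 = 545 × 770 mm
W3: ⌊770/2⌋ × 545 = 385 × 545 mm

385 × 545 mm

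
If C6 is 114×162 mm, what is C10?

C7: ⌊162/2⌋ × 114 = 81 × 114 mm
C8: ⌊114/2⌋ × 81 = 57 × 81 mm
C9: ⌊81/2⌋ × 57 = 40 × 57 mm
C10: ⌊57/2⌋ × 40 = 28 × 40 mm

28 × 40 mm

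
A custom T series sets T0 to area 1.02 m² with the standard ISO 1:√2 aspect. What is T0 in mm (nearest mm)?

849 × 1201 mm

Let the short side be w mm. Then w · w√2 = 1.02 m² = 1,020,000 mm².
w² = 1,020,000/√2, so w ≈ 849.3 mm; long side = w√2 ≈ 1201.0 mm.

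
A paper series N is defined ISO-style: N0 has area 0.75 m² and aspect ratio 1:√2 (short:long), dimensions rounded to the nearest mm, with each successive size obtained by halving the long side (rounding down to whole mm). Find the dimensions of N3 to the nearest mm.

Let N0's short side be w mm. w · w√2 = 0.75 m² = 750,000 mm², so w ≈ 728.2 mm and w√2 ≈ 1029.9 mm → N0 = 728 × 1030 mm.
N1: ⌊1030/2⌋ × 728 = 515 × 728 mm
N2: ⌊728/2⌋ × 515 = 364 × 515 mm
N3: ⌊515/2⌋ × 364 = 257 × 364 mm

257 × 364 mm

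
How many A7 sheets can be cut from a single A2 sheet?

Each ISO step halves the sheet: 1 × A2 → 2 × A3 → 4 × A4 → 8 × A5 → …
From A2 to A7 is 5 halving steps: 2^5 = 32.

32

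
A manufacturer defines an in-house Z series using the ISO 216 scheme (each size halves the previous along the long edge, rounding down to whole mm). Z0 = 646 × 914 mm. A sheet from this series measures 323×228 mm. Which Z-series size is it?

Z0: 646 × 914 mm
Z1: 457 × 646 mm
Z2: 323 × 457 mm
Z3: 228 × 323 mm
Z4: 161 × 228 mm
→ matches Z3.

Z3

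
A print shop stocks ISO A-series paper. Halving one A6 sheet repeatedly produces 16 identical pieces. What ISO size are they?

A10

16 = 2^4, so 4 halving steps.
A6 → A7 → … → A10 after 4 steps.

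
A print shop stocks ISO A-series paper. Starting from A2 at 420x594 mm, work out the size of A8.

52 × 74 mm

A3: ⌊594/2⌋ × 420 = 297 × 420 mm
A4: ⌊420/2⌋ × 297 = 210 × 297 mm
A5: ⌊297/2⌋ × 210 = 148 × 210 mm
A6: ⌊210/2⌋ × 148 = 105 × 148 mm
A7: ⌊148/2⌋ × 105 = 74 × 105 mm
A8: ⌊105/2⌋ × 74 = 52 × 74 mm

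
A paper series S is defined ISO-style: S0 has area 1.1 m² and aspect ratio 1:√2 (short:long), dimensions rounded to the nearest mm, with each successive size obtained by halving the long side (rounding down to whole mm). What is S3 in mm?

311 × 441 mm

Let S0's short side be w mm. w · w√2 = 1.1 m² = 1,100,000 mm², so w ≈ 881.9 mm and w√2 ≈ 1247.3 mm → S0 = 882 × 1247 mm.
S1: ⌊1247/2⌋ × 882 = 623 × 882 mm
S2: ⌊882/2⌋ × 623 = 441 × 623 mm
S3: ⌊623/2⌋ × 441 = 311 × 441 mm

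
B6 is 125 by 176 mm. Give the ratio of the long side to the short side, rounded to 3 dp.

1.408

176 / 125 = 1.408
ISO 216 targets √2 ≈ 1.414; the -0.006 deviation is from mm rounding.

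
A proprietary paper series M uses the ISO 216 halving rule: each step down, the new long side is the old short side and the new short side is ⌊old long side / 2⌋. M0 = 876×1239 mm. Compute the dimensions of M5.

154 × 219 mm

M1: ⌊1239/2⌋ × 876 = 619 × 876 mm
M2: ⌊876/2⌋ × 619 = 438 × 619 mm
M3: ⌊619/2⌋ × 438 = 309 × 438 mm
M4: ⌊438/2⌋ × 309 = 219 × 309 mm
M5: ⌊309/2⌋ × 219 = 154 × 219 mm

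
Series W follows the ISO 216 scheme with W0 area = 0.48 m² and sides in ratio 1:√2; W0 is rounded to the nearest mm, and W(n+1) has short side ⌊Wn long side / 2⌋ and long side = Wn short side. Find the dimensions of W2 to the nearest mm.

Let W0's short side be w mm. w · w√2 = 0.48 m² = 480,000 mm², so w ≈ 582.6 mm and w√2 ≈ 823.9 mm → W0 = 583 × 824 mm.
W1: ⌊824/2⌋ × 583 = 412 × 583 mm
W2: ⌊583/2⌋ × 412 = 291 × 412 mm

291 × 412 mm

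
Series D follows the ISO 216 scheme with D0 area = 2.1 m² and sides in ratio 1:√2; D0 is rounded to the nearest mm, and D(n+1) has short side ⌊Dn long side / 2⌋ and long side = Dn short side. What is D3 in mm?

430 × 609 mm

Let D0's short side be w mm. w · w√2 = 2.1 m² = 2,100,000 mm², so w ≈ 1218.6 mm and w√2 ≈ 1723.3 mm → D0 = 1219 × 1723 mm.
D1: ⌊1723/2⌋ × 1219 = 861 × 1219 mm
D2: ⌊1219/2⌋ × 861 = 609 × 861 mm
D3: ⌊861/2⌋ × 609 = 430 × 609 mm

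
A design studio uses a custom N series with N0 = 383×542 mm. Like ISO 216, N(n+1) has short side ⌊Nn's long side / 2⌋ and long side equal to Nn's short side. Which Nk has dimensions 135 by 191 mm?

N0: 383 × 542 mm
N1: 271 × 383 mm
N2: 191 × 271 mm
N3: 135 × 191 mm
N4: 95 × 135 mm
→ matches N3.

N3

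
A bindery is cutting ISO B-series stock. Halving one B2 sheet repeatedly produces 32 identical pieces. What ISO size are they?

B7

32 = 2^5, so 5 halving steps.
B2 → B3 → … → B7 after 5 steps.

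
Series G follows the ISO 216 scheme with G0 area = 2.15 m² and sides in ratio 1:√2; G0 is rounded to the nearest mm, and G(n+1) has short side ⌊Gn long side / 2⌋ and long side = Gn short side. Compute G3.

436 × 616 mm

Let G0's short side be w mm. w · w√2 = 2.15 m² = 2,150,000 mm², so w ≈ 1233.0 mm and w√2 ≈ 1743.7 mm → G0 = 1233 × 1744 mm.
G1: ⌊1744/2⌋ × 1233 = 872 × 1233 mm
G2: ⌊1233/2⌋ × 872 = 616 × 872 mm
G3: ⌊872/2⌋ × 616 = 436 × 616 mm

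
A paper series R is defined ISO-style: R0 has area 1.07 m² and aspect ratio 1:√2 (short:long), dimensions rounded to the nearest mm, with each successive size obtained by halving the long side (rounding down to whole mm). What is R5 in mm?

Let R0's short side be w mm. w · w√2 = 1.07 m² = 1,070,000 mm², so w ≈ 869.8 mm and w√2 ≈ 1230.1 mm → R0 = 870 × 1230 mm.
R1: ⌊1230/2⌋ × 870 = 615 × 870 mm
R2: ⌊870/2⌋ × 615 = 435 × 615 mm
R3: ⌊615/2⌋ × 435 = 307 × 435 mm
R4: ⌊435/2⌋ × 307 = 217 × 307 mm
R5: ⌊307/2⌋ × 217 = 153 × 217 mm

153 × 217 mm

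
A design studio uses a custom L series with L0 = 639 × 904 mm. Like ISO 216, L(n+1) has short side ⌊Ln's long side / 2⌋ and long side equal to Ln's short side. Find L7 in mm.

56 × 79 mm

L1 = 452 × 639 mm (from L0 by 1 halving).
L2: ⌊639/2⌋ × 452 = 319 × 452 mm
L3: ⌊452/2⌋ × 319 = 226 × 319 mm
L4: ⌊319/2⌋ × 226 = 159 × 226 mm
L5: ⌊226/2⌋ × 159 = 113 × 159 mm
L6: ⌊159/2⌋ × 113 = 79 × 113 mm
L7: ⌊113/2⌋ × 79 = 56 × 79 mm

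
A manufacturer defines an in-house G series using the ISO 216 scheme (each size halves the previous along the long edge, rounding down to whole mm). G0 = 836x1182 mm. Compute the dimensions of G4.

209 × 295 mm

G1: ⌊1182/2⌋ × 836 = 591 × 836 mm
G2: ⌊836/2⌋ × 591 = 418 × 591 mm
G3: ⌊591/2⌋ × 418 = 295 × 418 mm
G4: ⌊418/2⌋ × 295 = 209 × 295 mm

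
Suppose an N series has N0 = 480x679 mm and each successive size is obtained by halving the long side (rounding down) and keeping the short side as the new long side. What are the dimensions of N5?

N1 = 339 × 480 mm (from N0 by 1 halving).
N2: ⌊480/2⌋ × 339 = 240 × 339 mm
N3: ⌊339/2⌋ × 240 = 169 × 240 mm
N4: ⌊240/2⌋ × 169 = 120 × 169 mm
N5: ⌊169/2⌋ × 120 = 84 × 120 mm

84 × 120 mm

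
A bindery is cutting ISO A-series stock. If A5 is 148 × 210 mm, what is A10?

A6: ⌊210/2⌋ × 148 = 105 × 148 mm
A7: ⌊148/2⌋ × 105 = 74 × 105 mm
A8: ⌊105/2⌋ × 74 = 52 × 74 mm
A9: ⌊74/2⌋ × 52 = 37 × 52 mm
A10: ⌊52/2⌋ × 37 = 26 × 37 mm

26 × 37 mm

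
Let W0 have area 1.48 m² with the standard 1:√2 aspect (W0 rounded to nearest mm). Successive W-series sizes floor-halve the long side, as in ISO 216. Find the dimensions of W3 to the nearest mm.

Let W0's short side be w mm. w · w√2 = 1.48 m² = 1,480,000 mm², so w ≈ 1023.0 mm and w√2 ≈ 1446.7 mm → W0 = 1023 × 1447 mm.
W1: ⌊1447/2⌋ × 1023 = 723 × 1023 mm
W2: ⌊1023/2⌋ × 723 = 511 × 723 mm
W3: ⌊723/2⌋ × 511 = 361 × 511 mm

361 × 511 mm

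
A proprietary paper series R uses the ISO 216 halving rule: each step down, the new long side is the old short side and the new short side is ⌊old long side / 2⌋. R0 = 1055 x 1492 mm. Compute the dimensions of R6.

131 × 186 mm

R1: ⌊1492/2⌋ × 1055 = 746 × 1055 mm
R2: ⌊1055/2⌋ × 746 = 527 × 746 mm
R3: ⌊746/2⌋ × 527 = 373 × 527 mm
R4: ⌊527/2⌋ × 373 = 263 × 373 mm
R5: ⌊373/2⌋ × 263 = 186 × 263 mm
R6: ⌊263/2⌋ × 186 = 131 × 186 mm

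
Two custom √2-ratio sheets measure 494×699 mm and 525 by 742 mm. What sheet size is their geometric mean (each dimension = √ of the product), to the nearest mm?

509 × 720 mm

Short side: √(494 · 525) = √259350 ≈ 509.3 → 509 mm
Long side: √(699 · 742) = √518658 ≈ 720.2 → 720 mm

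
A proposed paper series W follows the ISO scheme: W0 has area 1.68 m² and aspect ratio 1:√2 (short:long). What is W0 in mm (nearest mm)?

1090 × 1541 mm

Let the short side be w mm. Then w · w√2 = 1.68 m² = 1,680,000 mm².
w² = 1,680,000/√2, so w ≈ 1089.9 mm; long side = w√2 ≈ 1541.4 mm.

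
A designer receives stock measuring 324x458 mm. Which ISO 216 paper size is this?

Aspect ratio 458/324 ≈ 1.414 — close to the ISO √2 ≈ 1.414.
In the C-series (envelope sizes, between A and B): C3 = 324 × 458 mm.

C3 (324 × 458 mm)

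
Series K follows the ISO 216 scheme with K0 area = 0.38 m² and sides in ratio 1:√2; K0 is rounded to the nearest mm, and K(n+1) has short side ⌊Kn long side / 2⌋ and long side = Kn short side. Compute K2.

Let K0's short side be w mm. w · w√2 = 0.38 m² = 380,000 mm², so w ≈ 518.4 mm and w√2 ≈ 733.1 mm → K0 = 518 × 733 mm.
K1: ⌊733/2⌋ × 518 = 366 × 518 mm
K2: ⌊518/2⌋ × 366 = 259 × 366 mm

259 × 366 mm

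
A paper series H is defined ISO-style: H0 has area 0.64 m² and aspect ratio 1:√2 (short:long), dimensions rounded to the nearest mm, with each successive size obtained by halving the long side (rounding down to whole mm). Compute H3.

237 × 336 mm

Let H0's short side be w mm. w · w√2 = 0.64 m² = 640,000 mm², so w ≈ 672.7 mm and w√2 ≈ 951.4 mm → H0 = 673 × 951 mm.
H1: ⌊951/2⌋ × 673 = 475 × 673 mm
H2: ⌊673/2⌋ × 475 = 336 × 475 mm
H3: ⌊475/2⌋ × 336 = 237 × 336 mm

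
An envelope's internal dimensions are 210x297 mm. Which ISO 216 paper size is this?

Aspect ratio 297/210 ≈ 1.414 — close to the ISO √2 ≈ 1.414.
In the A-series (A0 area = 1 m²): A4 = 210 × 297 mm.

A4 (210 × 297 mm)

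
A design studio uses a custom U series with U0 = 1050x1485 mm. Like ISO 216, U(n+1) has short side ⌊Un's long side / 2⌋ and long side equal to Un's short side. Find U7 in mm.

U1 = 742 × 1050 mm (from U0 by 1 halving).
U2: ⌊1050/2⌋ × 742 = 525 × 742 mm
U3: ⌊742/2⌋ × 525 = 371 × 525 mm
U4: ⌊525/2⌋ × 371 = 262 × 371 mm
U5: ⌊371/2⌋ × 262 = 185 × 262 mm
U6: ⌊262/2⌋ × 185 = 131 × 185 mm
U7: ⌊185/2⌋ × 131 = 92 × 131 mm

92 × 131 mm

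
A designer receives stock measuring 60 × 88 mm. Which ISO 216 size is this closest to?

B8 (62 × 88 mm)

Aspect ratio 88/60 ≈ 1.467 (ISO target is √2 ≈ 1.414).
In the B-series (B0 = 1000 × 1414 mm): B8 = 62 × 88 mm.
Off by 2 mm total — nearest standard size.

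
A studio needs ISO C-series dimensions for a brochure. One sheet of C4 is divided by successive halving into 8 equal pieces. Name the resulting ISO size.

8 = 2^3, so 3 halving steps.
C4 → C5 → … → C7 after 3 steps.

C7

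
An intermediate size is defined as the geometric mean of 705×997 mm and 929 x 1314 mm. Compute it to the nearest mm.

Short side: √(705 · 929) = √654945 ≈ 809.3 → 809 mm
Long side: √(997 · 1314) = √1310058 ≈ 1144.6 → 1145 mm

809 × 1145 mm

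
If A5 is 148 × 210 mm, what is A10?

A6: ⌊210/2⌋ × 148 = 105 × 148 mm
A7: ⌊148/2⌋ × 105 = 74 × 105 mm
A8: ⌊105/2⌋ × 74 = 52 × 74 mm
A9: ⌊74/2⌋ × 52 = 37 × 52 mm
A10: ⌊52/2⌋ × 37 = 26 × 37 mm

26 × 37 mm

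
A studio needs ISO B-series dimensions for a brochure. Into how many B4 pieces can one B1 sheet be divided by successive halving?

Each ISO step halves the sheet: 1 × B1 → 2 × B2 → 4 × B3 → 8 × B4
From B1 to B4 is 3 halving steps: 2^3 = 8.

8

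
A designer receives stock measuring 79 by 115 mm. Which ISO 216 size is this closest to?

C7 (81 × 114 mm)

Aspect ratio 115/79 ≈ 1.456 (ISO target is √2 ≈ 1.414).
In the C-series (envelope sizes, between A and B): C7 = 81 × 114 mm.
Off by 3 mm total — nearest standard size.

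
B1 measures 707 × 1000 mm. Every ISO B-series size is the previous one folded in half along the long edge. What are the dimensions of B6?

B2: ⌊1000/2⌋ × 707 = 500 × 707 mm
B3: ⌊707/2⌋ × 500 = 353 × 500 mm
B4: ⌊500/2⌋ × 353 = 250 × 353 mm
B5: ⌊353/2⌋ × 250 = 176 × 250 mm
B6: ⌊250/2⌋ × 176 = 125 × 176 mm

125 × 176 mm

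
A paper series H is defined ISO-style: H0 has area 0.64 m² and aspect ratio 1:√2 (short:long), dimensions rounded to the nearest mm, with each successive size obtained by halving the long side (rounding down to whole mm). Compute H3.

237 × 336 mm

Let H0's short side be w mm. w · w√2 = 0.64 m² = 640,000 mm², so w ≈ 672.7 mm and w√2 ≈ 951.4 mm → H0 = 673 × 951 mm.
H1: ⌊951/2⌋ × 673 = 475 × 673 mm
H2: ⌊673/2⌋ × 475 = 336 × 475 mm
H3: ⌊475/2⌋ × 336 = 237 × 336 mm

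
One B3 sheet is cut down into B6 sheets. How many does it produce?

8

Each ISO step halves the sheet: 1 × B3 → 2 × B4 → 4 × B5 → 8 × B6
From B3 to B6 is 3 halving steps: 2^3 = 8.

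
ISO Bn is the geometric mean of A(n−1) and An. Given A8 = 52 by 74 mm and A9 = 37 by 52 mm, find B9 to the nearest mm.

44 × 62 mm

Short side: √(52 · 37) = √1924 ≈ 43.9 → 44 mm
Long side: √(74 · 52) = √3848 ≈ 62.0 → 62 mm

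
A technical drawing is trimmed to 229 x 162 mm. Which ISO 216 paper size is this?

C5 (162 × 229 mm)

Aspect ratio 229/162 ≈ 1.414 — close to the ISO √2 ≈ 1.414.
In the C-series (envelope sizes, between A and B): C5 = 162 × 229 mm.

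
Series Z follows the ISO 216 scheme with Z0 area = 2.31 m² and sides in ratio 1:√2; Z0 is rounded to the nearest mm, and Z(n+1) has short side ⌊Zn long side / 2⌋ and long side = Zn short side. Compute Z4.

319 × 451 mm

Let Z0's short side be w mm. w · w√2 = 2.31 m² = 2,310,000 mm², so w ≈ 1278.1 mm and w√2 ≈ 1807.4 mm → Z0 = 1278 × 1807 mm.
Z1: ⌊1807/2⌋ × 1278 = 903 × 1278 mm
Z2: ⌊1278/2⌋ × 903 = 639 × 903 mm
Z3: ⌊903/2⌋ × 639 = 451 × 639 mm
Z4: ⌊639/2⌋ × 451 = 319 × 451 mm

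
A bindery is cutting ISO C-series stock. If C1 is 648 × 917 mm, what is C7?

C2: ⌊917/2⌋ × 648 = 458 × 648 mm
C3: ⌊648/2⌋ × 458 = 324 × 458 mm
C4: ⌊458/2⌋ × 324 = 229 × 324 mm
C5: ⌊324/2⌋ × 229 = 162 × 229 mm
C6: ⌊229/2⌋ × 162 = 114 × 162 mm
C7: ⌊162/2⌋ × 114 = 81 × 114 mm

81 × 114 mm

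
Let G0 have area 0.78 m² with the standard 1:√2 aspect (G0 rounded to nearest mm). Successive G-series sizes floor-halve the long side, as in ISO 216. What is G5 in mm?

Let G0's short side be w mm. w · w√2 = 0.78 m² = 780,000 mm², so w ≈ 742.7 mm and w√2 ≈ 1050.3 mm → G0 = 743 × 1050 mm.
G1: ⌊1050/2⌋ × 743 = 525 × 743 mm
G2: ⌊743/2⌋ × 525 = 371 × 525 mm
G3: ⌊525/2⌋ × 371 = 262 × 371 mm
G4: ⌊371/2⌋ × 262 = 185 × 262 mm
G5: ⌊262/2⌋ × 185 = 131 × 185 mm

131 × 185 mm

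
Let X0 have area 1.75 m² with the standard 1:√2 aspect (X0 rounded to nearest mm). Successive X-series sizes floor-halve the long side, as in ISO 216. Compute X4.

278 × 393 mm

Let X0's short side be w mm. w · w√2 = 1.75 m² = 1,750,000 mm², so w ≈ 1112.4 mm and w√2 ≈ 1573.2 mm → X0 = 1112 × 1573 mm.
X1: ⌊1573/2⌋ × 1112 = 786 × 1112 mm
X2: ⌊1112/2⌋ × 786 = 556 × 786 mm
X3: ⌊786/2⌋ × 556 = 393 × 556 mm
X4: ⌊556/2⌋ × 393 = 278 × 393 mm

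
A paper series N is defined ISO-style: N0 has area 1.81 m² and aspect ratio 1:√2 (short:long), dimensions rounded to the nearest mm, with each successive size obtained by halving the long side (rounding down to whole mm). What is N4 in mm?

282 × 400 mm

Let N0's short side be w mm. w · w√2 = 1.81 m² = 1,810,000 mm², so w ≈ 1131.3 mm and w√2 ≈ 1599.9 mm → N0 = 1131 × 1600 mm.
N1: ⌊1600/2⌋ × 1131 = 800 × 1131 mm
N2: ⌊1131/2⌋ × 800 = 565 × 800 mm
N3: ⌊800/2⌋ × 565 = 400 × 565 mm
N4: ⌊565/2⌋ × 400 = 282 × 400 mm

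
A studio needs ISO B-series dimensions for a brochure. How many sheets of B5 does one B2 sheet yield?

8

Each ISO step halves the sheet: 1 × B2 → 2 × B3 → 4 × B4 → 8 × B5
From B2 to B5 is 3 halving steps: 2^3 = 8.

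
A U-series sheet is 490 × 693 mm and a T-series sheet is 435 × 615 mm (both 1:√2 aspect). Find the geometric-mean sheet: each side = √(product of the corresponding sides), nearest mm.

Short side: √(490 · 435) = √213150 ≈ 461.7 → 462 mm
Long side: √(693 · 615) = √426195 ≈ 652.8 → 653 mm

462 × 653 mm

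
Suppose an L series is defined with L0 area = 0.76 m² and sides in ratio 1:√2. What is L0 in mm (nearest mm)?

Let the short side be w mm. Then w · w√2 = 0.76 m² = 760,000 mm².
w² = 760,000/√2, so w ≈ 733.1 mm; long side = w√2 ≈ 1036.7 mm.

733 × 1037 mm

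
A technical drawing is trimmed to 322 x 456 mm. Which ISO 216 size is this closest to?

C3 (324 × 458 mm)

Aspect ratio 456/322 ≈ 1.416 — close to the ISO √2 ≈ 1.414.
In the C-series (envelope sizes, between A and B): C3 = 324 × 458 mm.
Off by 4 mm total — nearest standard size.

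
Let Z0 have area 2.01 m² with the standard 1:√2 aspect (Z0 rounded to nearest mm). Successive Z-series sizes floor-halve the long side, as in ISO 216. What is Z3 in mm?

421 × 596 mm

Let Z0's short side be w mm. w · w√2 = 2.01 m² = 2,010,000 mm², so w ≈ 1192.2 mm and w√2 ≈ 1686.0 mm → Z0 = 1192 × 1686 mm.
Z1: ⌊1686/2⌋ × 1192 = 843 × 1192 mm
Z2: ⌊1192/2⌋ × 843 = 596 × 843 mm
Z3: ⌊843/2⌋ × 596 = 421 × 596 mm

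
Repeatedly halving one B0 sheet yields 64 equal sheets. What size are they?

64 = 2^6, so 6 halving steps.
B0 → B1 → … → B6 after 6 steps.

B6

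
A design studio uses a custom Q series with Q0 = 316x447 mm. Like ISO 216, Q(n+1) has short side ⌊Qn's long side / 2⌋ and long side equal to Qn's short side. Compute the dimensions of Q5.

55 × 79 mm

Q1: ⌊447/2⌋ × 316 = 223 × 316 mm
Q2: ⌊316/2⌋ × 223 = 158 × 223 mm
Q3: ⌊223/2⌋ × 158 = 111 × 158 mm
Q4: ⌊158/2⌋ × 111 = 79 × 111 mm
Q5: ⌊111/2⌋ × 79 = 55 × 79 mm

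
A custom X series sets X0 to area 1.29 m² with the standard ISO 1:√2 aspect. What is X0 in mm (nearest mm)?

955 × 1351 mm

Let the short side be w mm. Then w · w√2 = 1.29 m² = 1,290,000 mm².
w² = 1,290,000/√2, so w ≈ 955.1 mm; long side = w√2 ≈ 1350.7 mm.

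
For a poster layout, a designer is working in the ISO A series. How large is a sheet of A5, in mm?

A0 = 841 × 1189 mm (A0 has area 1 m², aspect 1:√2).
A1: ⌊1189/2⌋ × 841 = 594 × 841 mm
A2: ⌊841/2⌋ × 594 = 420 × 594 mm
A3: ⌊594/2⌋ × 420 = 297 × 420 mm
A4: ⌊420/2⌋ × 297 = 210 × 297 mm
A5: ⌊297/2⌋ × 210 = 148 × 210 mm

148 × 210 mm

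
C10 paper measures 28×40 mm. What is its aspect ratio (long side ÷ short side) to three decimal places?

1.429

40 / 28 = 1.429
ISO 216 targets √2 ≈ 1.414; the +0.014 deviation is from mm rounding.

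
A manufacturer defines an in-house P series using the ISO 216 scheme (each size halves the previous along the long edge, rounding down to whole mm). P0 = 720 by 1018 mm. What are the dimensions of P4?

180 × 254 mm

P1: ⌊1018/2⌋ × 720 = 509 × 720 mm
P2: ⌊720/2⌋ × 509 = 360 × 509 mm
P3: ⌊509/2⌋ × 360 = 254 × 360 mm
P4: ⌊360/2⌋ × 254 = 180 × 254 mm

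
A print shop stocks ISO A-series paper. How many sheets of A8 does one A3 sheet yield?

32

Each ISO step halves the sheet: 1 × A3 → 2 × A4 → 4 × A5 → 8 × A6 → …
From A3 to A8 is 5 halving steps: 2^5 = 32.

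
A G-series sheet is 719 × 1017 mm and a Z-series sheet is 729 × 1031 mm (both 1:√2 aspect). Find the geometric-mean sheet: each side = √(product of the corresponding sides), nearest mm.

724 × 1024 mm

Short side: √(719 · 729) = √524151 ≈ 724.0 → 724 mm
Long side: √(1017 · 1031) = √1048527 ≈ 1024.0 → 1024 mm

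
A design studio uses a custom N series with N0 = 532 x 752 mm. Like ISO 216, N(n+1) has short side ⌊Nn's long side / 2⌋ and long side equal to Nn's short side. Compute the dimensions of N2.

266 × 376 mm

N1: ⌊752/2⌋ × 532 = 376 × 532 mm
N2: ⌊532/2⌋ × 376 = 266 × 376 mm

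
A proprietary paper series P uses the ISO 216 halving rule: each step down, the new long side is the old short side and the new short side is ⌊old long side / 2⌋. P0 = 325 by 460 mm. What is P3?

115 × 162 mm

P1: ⌊460/2⌋ × 325 = 230 × 325 mm
P2: ⌊325/2⌋ × 230 = 162 × 230 mm
P3: ⌊230/2⌋ × 162 = 115 × 162 mm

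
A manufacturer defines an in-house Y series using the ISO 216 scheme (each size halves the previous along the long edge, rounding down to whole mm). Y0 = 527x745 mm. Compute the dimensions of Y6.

65 × 93 mm

Y1: ⌊745/2⌋ × 527 = 372 × 527 mm
Y2: ⌊527/2⌋ × 372 = 263 × 372 mm
Y3: ⌊372/2⌋ × 263 = 186 × 263 mm
Y4: ⌊263/2⌋ × 186 = 131 × 186 mm
Y5: ⌊186/2⌋ × 131 = 93 × 131 mm
Y6: ⌊131/2⌋ × 93 = 65 × 93 mm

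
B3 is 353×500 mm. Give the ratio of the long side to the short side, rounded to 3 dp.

1.416

500 / 353 = 1.416
ISO 216 targets √2 ≈ 1.414; the +0.002 deviation is from mm rounding.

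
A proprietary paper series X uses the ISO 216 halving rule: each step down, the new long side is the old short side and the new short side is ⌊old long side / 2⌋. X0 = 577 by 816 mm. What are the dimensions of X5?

102 × 144 mm

X1: ⌊816/2⌋ × 577 = 408 × 577 mm
X2: ⌊577/2⌋ × 408 = 288 × 408 mm
X3: ⌊408/2⌋ × 288 = 204 × 288 mm
X4: ⌊288/2⌋ × 204 = 144 × 204 mm
X5: ⌊204/2⌋ × 144 = 102 × 144 mm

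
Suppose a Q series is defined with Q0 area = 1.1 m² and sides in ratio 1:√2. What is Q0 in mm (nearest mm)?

882 × 1247 mm

Let the short side be w mm. Then w · w√2 = 1.1 m² = 1,100,000 mm².
w² = 1,100,000/√2, so w ≈ 881.9 mm; long side = w√2 ≈ 1247.3 mm.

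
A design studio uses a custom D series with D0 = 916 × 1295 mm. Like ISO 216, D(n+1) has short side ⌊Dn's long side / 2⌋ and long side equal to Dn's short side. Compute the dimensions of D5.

161 × 229 mm

D1: ⌊1295/2⌋ × 916 = 647 × 916 mm
D2: ⌊916/2⌋ × 647 = 458 × 647 mm
D3: ⌊647/2⌋ × 458 = 323 × 458 mm
D4: ⌊458/2⌋ × 323 = 229 × 323 mm
D5: ⌊323/2⌋ × 229 = 161 × 229 mm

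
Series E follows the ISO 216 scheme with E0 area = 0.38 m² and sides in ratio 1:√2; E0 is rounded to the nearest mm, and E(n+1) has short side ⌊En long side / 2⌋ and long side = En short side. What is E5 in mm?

91 × 129 mm

Let E0's short side be w mm. w · w√2 = 0.38 m² = 380,000 mm², so w ≈ 518.4 mm and w√2 ≈ 733.1 mm → E0 = 518 × 733 mm.
E1: ⌊733/2⌋ × 518 = 366 × 518 mm
E2: ⌊518/2⌋ × 366 = 259 × 366 mm
E3: ⌊366/2⌋ × 259 = 183 × 259 mm
E4: ⌊259/2⌋ × 183 = 129 × 183 mm
E5: ⌊183/2⌋ × 129 = 91 × 129 mm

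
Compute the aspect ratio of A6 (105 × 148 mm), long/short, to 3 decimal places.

148 / 105 = 1.410
ISO 216 targets √2 ≈ 1.414; the -0.005 deviation is from mm rounding.

1.410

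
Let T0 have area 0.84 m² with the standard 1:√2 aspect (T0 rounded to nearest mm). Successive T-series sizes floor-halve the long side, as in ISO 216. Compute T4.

Let T0's short side be w mm. w · w√2 = 0.84 m² = 840,000 mm², so w ≈ 770.7 mm and w√2 ≈ 1089.9 mm → T0 = 771 × 1090 mm.
T1: ⌊1090/2⌋ × 771 = 545 × 771 mm
T2: ⌊771/2⌋ × 545 = 385 × 545 mm
T3: ⌊545/2⌋ × 385 = 272 × 385 mm
T4: ⌊385/2⌋ × 272 = 192 × 272 mm

192 × 272 mm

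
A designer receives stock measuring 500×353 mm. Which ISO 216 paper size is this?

Aspect ratio 500/353 ≈ 1.416 — close to the ISO √2 ≈ 1.414.
In the B-series (B0 = 1000 × 1414 mm): B3 = 353 × 500 mm.

B3 (353 × 500 mm)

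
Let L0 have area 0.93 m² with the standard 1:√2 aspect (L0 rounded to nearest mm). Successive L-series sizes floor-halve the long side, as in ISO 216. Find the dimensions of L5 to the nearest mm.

Let L0's short side be w mm. w · w√2 = 0.93 m² = 930,000 mm², so w ≈ 810.9 mm and w√2 ≈ 1146.8 mm → L0 = 811 × 1147 mm.
L1: ⌊1147/2⌋ × 811 = 573 × 811 mm
L2: ⌊811/2⌋ × 573 = 405 × 573 mm
L3: ⌊573/2⌋ × 405 = 286 × 405 mm
L4: ⌊405/2⌋ × 286 = 202 × 286 mm
L5: ⌊286/2⌋ × 202 = 143 × 202 mm

143 × 202 mm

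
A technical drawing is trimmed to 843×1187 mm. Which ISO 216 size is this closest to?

Aspect ratio 1187/843 ≈ 1.408 — close to the ISO √2 ≈ 1.414.
In the A-series (A0 area = 1 m²): A0 = 841 × 1189 mm.
Off by 4 mm total — nearest standard size.

A0 (841 × 1189 mm)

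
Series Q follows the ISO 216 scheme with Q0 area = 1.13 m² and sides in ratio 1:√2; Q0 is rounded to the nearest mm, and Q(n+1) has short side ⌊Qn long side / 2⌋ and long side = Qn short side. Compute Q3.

Let Q0's short side be w mm. w · w√2 = 1.13 m² = 1,130,000 mm², so w ≈ 893.9 mm and w√2 ≈ 1264.1 mm → Q0 = 894 × 1264 mm.
Q1: ⌊1264/2⌋ × 894 = 632 × 894 mm
Q2: ⌊894/2⌋ × 632 = 447 × 632 mm
Q3: ⌊632/2⌋ × 447 = 316 × 447 mm

316 × 447 mm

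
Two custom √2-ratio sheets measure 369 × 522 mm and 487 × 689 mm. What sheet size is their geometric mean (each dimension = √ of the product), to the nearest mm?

424 × 600 mm

Short side: √(369 · 487) = √179703 ≈ 423.9 → 424 mm
Long side: √(522 · 689) = √359658 ≈ 599.7 → 600 mm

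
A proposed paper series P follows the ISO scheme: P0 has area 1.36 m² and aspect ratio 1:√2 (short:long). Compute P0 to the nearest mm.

Let the short side be w mm. Then w · w√2 = 1.36 m² = 1,360,000 mm².
w² = 1,360,000/√2, so w ≈ 980.6 mm; long side = w√2 ≈ 1386.8 mm.

981 × 1387 mm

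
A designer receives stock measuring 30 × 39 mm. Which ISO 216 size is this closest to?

C10 (28 × 40 mm)

Aspect ratio 39/30 ≈ 1.300 (ISO target is √2 ≈ 1.414).
In the C-series (envelope sizes, between A and B): C10 = 28 × 40 mm.
Off by 3 mm total — nearest standard size.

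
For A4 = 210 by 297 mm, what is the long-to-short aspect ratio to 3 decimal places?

1.414

297 / 210 = 1.414
Matches √2 ≈ 1.414 — the ISO 216 defining ratio.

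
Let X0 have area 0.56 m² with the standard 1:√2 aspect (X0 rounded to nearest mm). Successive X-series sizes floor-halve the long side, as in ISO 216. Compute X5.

Let X0's short side be w mm. w · w√2 = 0.56 m² = 560,000 mm², so w ≈ 629.3 mm and w√2 ≈ 889.9 mm → X0 = 629 × 890 mm.
X1: ⌊890/2⌋ × 629 = 445 × 629 mm
X2: ⌊629/2⌋ × 445 = 314 × 445 mm
X3: ⌊445/2⌋ × 314 = 222 × 314 mm
X4: ⌊314/2⌋ × 222 = 157 × 222 mm
X5: ⌊222/2⌋ × 157 = 111 × 157 mm

111 × 157 mm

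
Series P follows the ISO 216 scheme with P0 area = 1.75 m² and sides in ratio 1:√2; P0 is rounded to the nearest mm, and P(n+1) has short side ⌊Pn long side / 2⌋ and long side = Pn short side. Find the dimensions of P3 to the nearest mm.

393 × 556 mm

Let P0's short side be w mm. w · w√2 = 1.75 m² = 1,750,000 mm², so w ≈ 1112.4 mm and w√2 ≈ 1573.2 mm → P0 = 1112 × 1573 mm.
P1: ⌊1573/2⌋ × 1112 = 786 × 1112 mm
P2: ⌊1112/2⌋ × 786 = 556 × 786 mm
P3: ⌊786/2⌋ × 556 = 393 × 556 mm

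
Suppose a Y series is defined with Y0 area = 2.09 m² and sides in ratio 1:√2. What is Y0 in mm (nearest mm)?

1216 × 1719 mm

Let the short side be w mm. Then w · w√2 = 2.09 m² = 2,090,000 mm².
w² = 2,090,000/√2, so w ≈ 1215.7 mm; long side = w√2 ≈ 1719.2 mm.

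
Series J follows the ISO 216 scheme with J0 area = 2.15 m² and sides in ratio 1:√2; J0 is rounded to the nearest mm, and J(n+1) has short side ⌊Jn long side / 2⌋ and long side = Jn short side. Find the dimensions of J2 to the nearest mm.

616 × 872 mm

Let J0's short side be w mm. w · w√2 = 2.15 m² = 2,150,000 mm², so w ≈ 1233.0 mm and w√2 ≈ 1743.7 mm → J0 = 1233 × 1744 mm.
J1: ⌊1744/2⌋ × 1233 = 872 × 1233 mm
J2: ⌊1233/2⌋ × 872 = 616 × 872 mm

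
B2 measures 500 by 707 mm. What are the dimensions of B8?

B3: ⌊707/2⌋ × 500 = 353 × 500 mm
B4: ⌊500/2⌋ × 353 = 250 × 353 mm
B5: ⌊353/2⌋ × 250 = 176 × 250 mm
B6: ⌊250/2⌋ × 176 = 125 × 176 mm
B7: ⌊176/2⌋ × 125 = 88 × 125 mm
B8: ⌊125/2⌋ × 88 = 62 × 88 mm

62 × 88 mm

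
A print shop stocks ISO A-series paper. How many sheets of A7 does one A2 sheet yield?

32

Each ISO step halves the sheet: 1 × A2 → 2 × A3 → 4 × A4 → 8 × A5 → …
From A2 to A7 is 5 halving steps: 2^5 = 32.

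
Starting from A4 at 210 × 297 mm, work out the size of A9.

37 × 52 mm

A5: ⌊297/2⌋ × 210 = 148 × 210 mm
A6: ⌊210/2⌋ × 148 = 105 × 148 mm
A7: ⌊148/2⌋ × 105 = 74 × 105 mm
A8: ⌊105/2⌋ × 74 = 52 × 74 mm
A9: ⌊74/2⌋ × 52 = 37 × 52 mm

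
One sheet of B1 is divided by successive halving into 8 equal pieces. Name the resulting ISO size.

B4

8 = 2^3, so 3 halving steps.
B1 → B2 → … → B4 after 3 steps.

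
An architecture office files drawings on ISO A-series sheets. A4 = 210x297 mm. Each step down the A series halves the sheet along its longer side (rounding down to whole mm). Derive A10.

A5: ⌊297/2⌋ × 210 = 148 × 210 mm
A6: ⌊210/2⌋ × 148 = 105 × 148 mm
A7: ⌊148/2⌋ × 105 = 74 × 105 mm
A8: ⌊105/2⌋ × 74 = 52 × 74 mm
A9: ⌊74/2⌋ × 52 = 37 × 52 mm
A10: ⌊52/2⌋ × 37 = 26 × 37 mm

26 × 37 mm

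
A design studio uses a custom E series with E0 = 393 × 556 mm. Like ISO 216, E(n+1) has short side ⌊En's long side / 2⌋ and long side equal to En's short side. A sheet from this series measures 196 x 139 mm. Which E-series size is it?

E0: 393 × 556 mm
E1: 278 × 393 mm
E2: 196 × 278 mm
E3: 139 × 196 mm
E4: 98 × 139 mm
→ matches E3.

E3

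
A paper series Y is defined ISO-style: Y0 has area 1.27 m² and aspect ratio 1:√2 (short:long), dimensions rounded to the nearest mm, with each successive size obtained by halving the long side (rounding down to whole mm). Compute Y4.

Let Y0's short side be w mm. w · w√2 = 1.27 m² = 1,270,000 mm², so w ≈ 947.6 mm and w√2 ≈ 1340.2 mm → Y0 = 948 × 1340 mm.
Y1: ⌊1340/2⌋ × 948 = 670 × 948 mm
Y2: ⌊948/2⌋ × 670 = 474 × 670 mm
Y3: ⌊670/2⌋ × 474 = 335 × 474 mm
Y4: ⌊474/2⌋ × 335 = 237 × 335 mm

237 × 335 mm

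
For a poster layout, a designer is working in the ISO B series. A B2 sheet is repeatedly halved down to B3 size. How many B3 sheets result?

2

B2 = 500 × 707 mm; B3 = 353 × 500 mm.
Each halving step doubles the count; 1 step from B2 to B3.
2^1 = 2.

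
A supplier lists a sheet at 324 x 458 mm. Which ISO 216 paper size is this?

C3 (324 × 458 mm)

Aspect ratio 458/324 ≈ 1.414 — close to the ISO √2 ≈ 1.414.
In the C-series (envelope sizes, between A and B): C3 = 324 × 458 mm.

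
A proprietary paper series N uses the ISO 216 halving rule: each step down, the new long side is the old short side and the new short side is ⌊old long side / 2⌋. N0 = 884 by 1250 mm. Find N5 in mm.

N1: ⌊1250/2⌋ × 884 = 625 × 884 mm
N2: ⌊884/2⌋ × 625 = 442 × 625 mm
N3: ⌊625/2⌋ × 442 = 312 × 442 mm
N4: ⌊442/2⌋ × 312 = 221 × 312 mm
N5: ⌊312/2⌋ × 221 = 156 × 221 mm

156 × 221 mm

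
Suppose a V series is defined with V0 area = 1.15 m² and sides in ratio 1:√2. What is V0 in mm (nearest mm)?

902 × 1275 mm

Let the short side be w mm. Then w · w√2 = 1.15 m² = 1,150,000 mm².
w² = 1,150,000/√2, so w ≈ 901.8 mm; long side = w√2 ≈ 1275.3 mm.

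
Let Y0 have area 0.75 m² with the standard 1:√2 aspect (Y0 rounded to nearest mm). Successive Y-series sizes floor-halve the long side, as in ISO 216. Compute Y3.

257 × 364 mm

Let Y0's short side be w mm. w · w√2 = 0.75 m² = 750,000 mm², so w ≈ 728.2 mm and w√2 ≈ 1029.9 mm → Y0 = 728 × 1030 mm.
Y1: ⌊1030/2⌋ × 728 = 515 × 728 mm
Y2: ⌊728/2⌋ × 515 = 364 × 515 mm
Y3: ⌊515/2⌋ × 364 = 257 × 364 mm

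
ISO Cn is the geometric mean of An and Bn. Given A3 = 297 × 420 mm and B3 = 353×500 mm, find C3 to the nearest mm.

Short side: √(297 · 353) = √104841 ≈ 323.8 → 324 mm
Long side: √(420 · 500) = √210000 ≈ 458.3 → 458 mm

324 × 458 mm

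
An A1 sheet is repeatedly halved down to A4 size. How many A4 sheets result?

Each ISO step halves the sheet: 1 × A1 → 2 × A2 → 4 × A3 → 8 × A4
From A1 to A4 is 3 halving steps: 2^3 = 8.

8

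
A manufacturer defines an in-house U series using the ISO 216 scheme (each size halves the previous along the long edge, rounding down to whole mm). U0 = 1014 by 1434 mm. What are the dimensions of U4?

253 × 358 mm

U1: ⌊1434/2⌋ × 1014 = 717 × 1014 mm
U2: ⌊1014/2⌋ × 717 = 507 × 717 mm
U3: ⌊717/2⌋ × 507 = 358 × 507 mm
U4: ⌊507/2⌋ × 358 = 253 × 358 mm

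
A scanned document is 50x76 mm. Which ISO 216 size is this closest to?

A8 (52 × 74 mm)

Aspect ratio 76/50 ≈ 1.520 (ISO target is √2 ≈ 1.414).
In the A-series (A0 area = 1 m²): A8 = 52 × 74 mm.
Off by 4 mm total — nearest standard size.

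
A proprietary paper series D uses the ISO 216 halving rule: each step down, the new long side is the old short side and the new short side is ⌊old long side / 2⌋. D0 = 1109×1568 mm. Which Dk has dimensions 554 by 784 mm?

D0: 1109 × 1568 mm
D1: 784 × 1109 mm
D2: 554 × 784 mm
D3: 392 × 554 mm
→ matches D2.

D2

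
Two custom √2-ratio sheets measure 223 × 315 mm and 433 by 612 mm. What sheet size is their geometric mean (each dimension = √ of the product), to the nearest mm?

311 × 439 mm

Short side: √(223 · 433) = √96559 ≈ 310.7 → 311 mm
Long side: √(315 · 612) = √192780 ≈ 439.1 → 439 mm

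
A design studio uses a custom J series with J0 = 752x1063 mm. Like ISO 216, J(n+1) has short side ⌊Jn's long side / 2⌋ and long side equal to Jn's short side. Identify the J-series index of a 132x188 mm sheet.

J5

J0: 752 × 1063 mm
J1: 531 × 752 mm
J2: 376 × 531 mm
J3: 265 × 376 mm
J4: 188 × 265 mm
J5: 132 × 188 mm
J6: 94 × 132 mm
→ matches J5.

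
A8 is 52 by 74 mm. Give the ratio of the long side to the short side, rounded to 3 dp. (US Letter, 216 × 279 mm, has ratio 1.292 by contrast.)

74 / 52 = 1.423
ISO 216 targets √2 ≈ 1.414; the +0.009 deviation is from mm rounding.

1.423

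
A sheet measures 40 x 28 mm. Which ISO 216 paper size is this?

C10 (28 × 40 mm)

Aspect ratio 40/28 ≈ 1.429 — close to the ISO √2 ≈ 1.414.
In the C-series (envelope sizes, between A and B): C10 = 28 × 40 mm.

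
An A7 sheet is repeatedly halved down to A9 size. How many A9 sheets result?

4

A7 = 74 × 105 mm; A9 = 37 × 52 mm.
Each halving step doubles the count; 2 steps from A7 to A9.
2^2 = 4.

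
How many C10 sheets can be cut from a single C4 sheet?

Each ISO step halves the sheet: 1 × C4 → 2 × C5 → 4 × C6 → 8 × C7 → …
From C4 to C10 is 6 halving steps: 2^6 = 64.

64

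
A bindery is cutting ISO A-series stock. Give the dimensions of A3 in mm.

297 × 420 mm

A0 = 841 × 1189 mm (A0 has area 1 m², aspect 1:√2).
A1: ⌊1189/2⌋ × 841 = 594 × 841 mm
A2: ⌊841/2⌋ × 594 = 420 × 594 mm
A3: ⌊594/2⌋ × 420 = 297 × 420 mm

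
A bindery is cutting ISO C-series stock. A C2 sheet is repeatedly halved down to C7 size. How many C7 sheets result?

32

Each ISO step halves the sheet: 1 × C2 → 2 × C3 → 4 × C4 → 8 × C5 → …
From C2 to C7 is 5 halving steps: 2^5 = 32.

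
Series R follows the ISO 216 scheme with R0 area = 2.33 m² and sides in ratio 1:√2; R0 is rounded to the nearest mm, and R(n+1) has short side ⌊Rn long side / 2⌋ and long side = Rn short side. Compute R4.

Let R0's short side be w mm. w · w√2 = 2.33 m² = 2,330,000 mm², so w ≈ 1283.6 mm and w√2 ≈ 1815.2 mm → R0 = 1284 × 1815 mm.
R1: ⌊1815/2⌋ × 1284 = 907 × 1284 mm
R2: ⌊1284/2⌋ × 907 = 642 × 907 mm
R3: ⌊907/2⌋ × 642 = 453 × 642 mm
R4: ⌊642/2⌋ × 453 = 321 × 453 mm

321 × 453 mm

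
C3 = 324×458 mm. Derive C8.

C4: ⌊458/2⌋ × 324 = 229 × 324 mm
C5: ⌊324/2⌋ × 229 = 162 × 229 mm
C6: ⌊229/2⌋ × 162 = 114 × 162 mm
C7: ⌊162/2⌋ × 114 = 81 × 114 mm
C8: ⌊114/2⌋ × 81 = 57 × 81 mm

57 × 81 mm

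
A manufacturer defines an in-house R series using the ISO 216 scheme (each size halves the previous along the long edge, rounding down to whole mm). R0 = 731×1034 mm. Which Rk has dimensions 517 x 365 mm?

R2

R0: 731 × 1034 mm
R1: 517 × 731 mm
R2: 365 × 517 mm
R3: 258 × 365 mm
→ matches R2.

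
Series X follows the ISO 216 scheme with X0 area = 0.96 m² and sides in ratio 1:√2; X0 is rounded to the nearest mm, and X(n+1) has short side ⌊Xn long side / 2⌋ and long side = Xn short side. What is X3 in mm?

Let X0's short side be w mm. w · w√2 = 0.96 m² = 960,000 mm², so w ≈ 823.9 mm and w√2 ≈ 1165.2 mm → X0 = 824 × 1165 mm.
X1: ⌊1165/2⌋ × 824 = 582 × 824 mm
X2: ⌊824/2⌋ × 582 = 412 × 582 mm
X3: ⌊582/2⌋ × 412 = 291 × 412 mm

291 × 412 mm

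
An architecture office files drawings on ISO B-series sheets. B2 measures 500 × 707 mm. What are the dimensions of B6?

125 × 176 mm

B3: ⌊707/2⌋ × 500 = 353 × 500 mm
B4: ⌊500/2⌋ × 353 = 250 × 353 mm
B5: ⌊353/2⌋ × 250 = 176 × 250 mm
B6: ⌊250/2⌋ × 176 = 125 × 176 mm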